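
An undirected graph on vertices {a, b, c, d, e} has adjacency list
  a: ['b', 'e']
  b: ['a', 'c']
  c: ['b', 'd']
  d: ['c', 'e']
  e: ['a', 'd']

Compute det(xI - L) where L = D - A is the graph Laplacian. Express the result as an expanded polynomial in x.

x^5 - 10x^4 + 35x^3 - 50x^2 + 25x

Each diagonal entry of L is the vertex degree and each off-diagonal entry is -1 where an edge is present, 0 otherwise; in the order [a, b, c, d, e] the diagonal is [2, 2, 2, 2, 2]. Computing det(xI - L) by cofactor expansion (or equivalently via sum-over-permutations) gives x^5 - 10x^4 + 35x^3 - 50x^2 + 25x. The constant term is 0 because L is singular (the all-ones vector lies in its kernel). The eigenvalues sum to 10, which equals trace(L) = 2|E|. The largest eigenvalue, 3.6180, is at most the vertex count 5.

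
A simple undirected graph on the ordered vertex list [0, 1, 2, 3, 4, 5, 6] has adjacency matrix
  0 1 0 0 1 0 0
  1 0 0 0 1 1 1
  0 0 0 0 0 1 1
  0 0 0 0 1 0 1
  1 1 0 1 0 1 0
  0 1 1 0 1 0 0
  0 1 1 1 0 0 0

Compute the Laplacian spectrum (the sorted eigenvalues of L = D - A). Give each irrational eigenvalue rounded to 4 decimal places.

Each diagonal entry of L is the vertex degree and each off-diagonal entry is -1 where an edge is present, 0 otherwise; in the order [0, 1, 2, 3, 4, 5, 6] the diagonal is [2, 4, 2, 2, 4, 3, 3]. L is symmetric positive semidefinite, so every eigenvalue is real and nonnegative. The single zero eigenvalue shows the graph is connected.

[0, 1.3358, 1.6656, 2.8234, 3.4640, 5.1254, 5.5858]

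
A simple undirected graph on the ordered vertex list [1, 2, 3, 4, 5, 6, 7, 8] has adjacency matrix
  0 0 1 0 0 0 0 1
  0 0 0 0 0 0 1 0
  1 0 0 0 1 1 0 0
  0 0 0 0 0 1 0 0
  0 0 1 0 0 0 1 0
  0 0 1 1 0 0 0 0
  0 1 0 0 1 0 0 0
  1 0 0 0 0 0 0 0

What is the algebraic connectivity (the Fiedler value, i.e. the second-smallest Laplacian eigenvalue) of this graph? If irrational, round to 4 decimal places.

0.2434

With the vertex order [1, 2, 3, 4, 5, 6, 7, 8], the degrees are [2, 1, 3, 1, 2, 2, 2, 1], giving D = diag(2, 1, 3, 1, 2, 2, 2, 1) and L = D - A. Computing the eigenvalues of L and sorting gives [0, 0.2434, 0.3820, 1.1798, 2, 2.6180, 3.1386, 4.4383]. The Fiedler value lambda_2 = 0.2434 is strictly positive, so the graph is connected. The eigenvalues sum to 14, which equals trace(L) = 2|E|. There is one zero in the spectrum, matching the 1 component.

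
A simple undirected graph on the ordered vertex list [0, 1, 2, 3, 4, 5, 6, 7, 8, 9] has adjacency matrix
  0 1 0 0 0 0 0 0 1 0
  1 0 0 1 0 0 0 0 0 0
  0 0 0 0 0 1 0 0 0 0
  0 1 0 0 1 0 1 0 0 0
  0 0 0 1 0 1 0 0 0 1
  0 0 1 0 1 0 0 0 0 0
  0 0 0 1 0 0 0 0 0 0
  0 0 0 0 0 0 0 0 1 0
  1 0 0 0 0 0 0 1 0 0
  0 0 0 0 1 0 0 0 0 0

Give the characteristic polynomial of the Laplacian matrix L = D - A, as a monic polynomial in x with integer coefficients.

x^10 - 18x^9 + 134x^8 - 536x^7 + 1253x^6 - 1746x^5 + 1421x^4 - 636x^3 + 137x^2 - 10x

Reading degrees in the order [0, 1, 2, 3, 4, 5, 6, 7, 8, 9] gives [2, 2, 1, 3, 3, 2, 1, 1, 2, 1]; set D = diag(2, 2, 1, 3, 3, 2, 1, 1, 2, 1) and form L = D - A. L has integer entries, so p(x) = det(xI - L) has integer coefficients. Expanding the determinant yields x^10 - 18x^9 + 134x^8 - 536x^7 + 1253x^6 - 1746x^5 + 1421x^4 - 636x^3 + 137x^2 - 10x. The coefficient of x^9 equals -trace(L) = -18, matching the sum of degrees. The eigenvalues sum to 18, which equals trace(L) = 2|E|. There is one zero in the spectrum, matching the 1 component.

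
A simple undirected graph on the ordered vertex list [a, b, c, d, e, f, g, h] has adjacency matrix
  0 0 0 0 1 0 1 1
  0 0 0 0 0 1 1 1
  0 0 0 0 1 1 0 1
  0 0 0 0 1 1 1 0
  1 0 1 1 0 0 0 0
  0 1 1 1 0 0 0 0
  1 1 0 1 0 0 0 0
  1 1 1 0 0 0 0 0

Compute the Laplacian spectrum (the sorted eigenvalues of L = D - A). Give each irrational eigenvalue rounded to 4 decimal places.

[0, 2, 2, 2, 4, 4, 4, 6]

With the vertex order [a, b, c, d, e, f, g, h], the degrees are [3, 3, 3, 3, 3, 3, 3, 3], giving D = diag(3, 3, 3, 3, 3, 3, 3, 3) and L = D - A. The multiplicity of 0 as a Laplacian eigenvalue equals the number of connected components. The largest eigenvalue, 6, is at most the vertex count 8. The eigenvalues sum to 24, which equals trace(L) = 2|E|.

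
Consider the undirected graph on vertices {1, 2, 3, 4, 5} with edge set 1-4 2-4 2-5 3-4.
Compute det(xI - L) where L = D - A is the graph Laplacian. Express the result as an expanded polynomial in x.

With the vertex order [1, 2, 3, 4, 5], the degrees are [1, 2, 1, 3, 1], giving D = diag(1, 2, 1, 3, 1) and L = D - A. L has integer entries, so p(x) = det(xI - L) has integer coefficients. Expanding the determinant yields x^5 - 8x^4 + 20x^3 - 18x^2 + 5x. The constant term is 0 because L is singular (the all-ones vector lies in its kernel).

x^5 - 8x^4 + 20x^3 - 18x^2 + 5x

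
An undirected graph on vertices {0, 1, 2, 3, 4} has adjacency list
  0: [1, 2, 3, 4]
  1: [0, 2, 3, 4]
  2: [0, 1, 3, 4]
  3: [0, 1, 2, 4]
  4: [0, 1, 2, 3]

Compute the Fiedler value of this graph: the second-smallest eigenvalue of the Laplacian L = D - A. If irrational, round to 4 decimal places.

5

Reading degrees in the order [0, 1, 2, 3, 4] gives [4, 4, 4, 4, 4]; set D = diag(4, 4, 4, 4, 4) and form L = D - A. Computing the eigenvalues of L and sorting gives [0, 5, 5, 5, 5]. The Fiedler value lambda_2 = 5 is strictly positive, so the graph is connected. There is one zero in the spectrum, matching the 1 component.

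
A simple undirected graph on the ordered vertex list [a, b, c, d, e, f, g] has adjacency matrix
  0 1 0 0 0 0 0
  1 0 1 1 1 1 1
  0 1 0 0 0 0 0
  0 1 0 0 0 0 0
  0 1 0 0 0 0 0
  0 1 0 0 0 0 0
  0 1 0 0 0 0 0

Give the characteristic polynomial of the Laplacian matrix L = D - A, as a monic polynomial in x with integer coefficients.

Reading degrees in the order [a, b, c, d, e, f, g] gives [1, 6, 1, 1, 1, 1, 1]; set D = diag(1, 6, 1, 1, 1, 1, 1) and form L = D - A. L has integer entries, so p(x) = det(xI - L) has integer coefficients. Expanding the determinant yields x^7 - 12x^6 + 45x^5 - 80x^4 + 75x^3 - 36x^2 + 7x. The coefficient of x^6 equals -trace(L) = -12, matching the sum of degrees. By the matrix-tree theorem the graph has (1/7) * product of the nonzero eigenvalues = 1 spanning tree.

x^7 - 12x^6 + 45x^5 - 80x^4 + 75x^3 - 36x^2 + 7x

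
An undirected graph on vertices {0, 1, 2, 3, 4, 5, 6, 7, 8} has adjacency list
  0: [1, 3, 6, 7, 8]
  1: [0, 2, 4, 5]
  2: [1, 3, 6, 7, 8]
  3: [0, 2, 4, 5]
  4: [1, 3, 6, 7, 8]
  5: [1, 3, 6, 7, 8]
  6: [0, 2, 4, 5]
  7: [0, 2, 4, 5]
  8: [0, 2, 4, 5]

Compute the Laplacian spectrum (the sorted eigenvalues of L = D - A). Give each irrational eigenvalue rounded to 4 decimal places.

[0, 4, 4, 4, 4, 5, 5, 5, 9]

Reading degrees in the order [0, 1, 2, 3, 4, 5, 6, 7, 8] gives [5, 4, 5, 4, 5, 5, 4, 4, 4]; set D = diag(5, 4, 5, 4, 5, 5, 4, 4, 4) and form L = D - A. L is symmetric positive semidefinite, so every eigenvalue is real and nonnegative. The single zero eigenvalue shows the graph is connected. By the matrix-tree theorem the graph has (1/9) * product of the nonzero eigenvalues = 32000 spanning trees. There is one zero in the spectrum, matching the 1 component.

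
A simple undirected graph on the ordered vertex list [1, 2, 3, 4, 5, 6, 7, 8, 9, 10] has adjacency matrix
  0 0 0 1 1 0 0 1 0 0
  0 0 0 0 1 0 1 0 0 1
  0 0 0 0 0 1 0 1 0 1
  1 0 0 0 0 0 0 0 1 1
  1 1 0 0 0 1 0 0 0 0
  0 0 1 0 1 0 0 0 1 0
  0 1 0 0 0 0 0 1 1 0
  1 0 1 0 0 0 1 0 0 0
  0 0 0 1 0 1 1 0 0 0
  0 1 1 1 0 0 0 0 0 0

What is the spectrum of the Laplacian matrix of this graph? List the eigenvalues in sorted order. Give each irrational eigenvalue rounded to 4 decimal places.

[0, 2, 2, 2, 2, 2, 5, 5, 5, 5]

Each diagonal entry of L is the vertex degree and each off-diagonal entry is -1 where an edge is present, 0 otherwise; in the order [1, 2, 3, 4, 5, 6, 7, 8, 9, 10] the diagonal is [3, 3, 3, 3, 3, 3, 3, 3, 3, 3]. Diagonalising L (or applying a numerical eigensolver to the 10x10 matrix) gives the spectrum above. By the matrix-tree theorem the graph has (1/10) * product of the nonzero eigenvalues = 2000 spanning trees. The eigenvalues sum to 30, which equals trace(L) = 2|E|.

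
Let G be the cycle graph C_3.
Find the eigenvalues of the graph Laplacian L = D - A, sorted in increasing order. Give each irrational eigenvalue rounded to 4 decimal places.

[0, 3, 3]

The graph has 3 vertices and degree multiset [2, 2, 2]; D is the diagonal matrix of degrees and L = D - A. Diagonalising L (or applying a numerical eigensolver to the 3x3 matrix) gives the spectrum above. The single zero eigenvalue shows the graph is connected. There is one zero in the spectrum, matching the 1 component. The eigenvalues sum to 6, which equals trace(L) = 2|E|.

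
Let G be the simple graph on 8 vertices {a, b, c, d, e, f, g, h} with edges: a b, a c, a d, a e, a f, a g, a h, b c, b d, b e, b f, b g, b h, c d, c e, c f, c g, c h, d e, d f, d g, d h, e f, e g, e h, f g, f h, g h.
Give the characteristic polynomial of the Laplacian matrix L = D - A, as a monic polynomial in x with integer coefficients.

Reading degrees in the order [a, b, c, d, e, f, g, h] gives [7, 7, 7, 7, 7, 7, 7, 7]; set D = diag(7, 7, 7, 7, 7, 7, 7, 7) and form L = D - A. Computing det(xI - L) by cofactor expansion (or equivalently via sum-over-permutations) gives x^8 - 56x^7 + 1344x^6 - 17920x^5 + 143360x^4 - 688128x^3 + 1835008x^2 - 2097152x. The constant term is 0 because L is singular (the all-ones vector lies in its kernel). There is one zero in the spectrum, matching the 1 component.

x^8 - 56x^7 + 1344x^6 - 17920x^5 + 143360x^4 - 688128x^3 + 1835008x^2 - 2097152x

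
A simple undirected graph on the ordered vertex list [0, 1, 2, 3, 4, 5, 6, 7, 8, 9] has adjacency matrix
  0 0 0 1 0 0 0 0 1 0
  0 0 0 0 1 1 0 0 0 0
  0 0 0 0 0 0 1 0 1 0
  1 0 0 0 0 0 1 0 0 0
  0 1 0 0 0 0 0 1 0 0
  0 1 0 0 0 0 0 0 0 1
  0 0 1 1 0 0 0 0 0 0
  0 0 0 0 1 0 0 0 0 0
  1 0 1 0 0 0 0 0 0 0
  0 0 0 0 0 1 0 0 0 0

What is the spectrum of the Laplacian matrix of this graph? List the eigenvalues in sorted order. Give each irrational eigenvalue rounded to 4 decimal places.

[0, 0, 0.3820, 1.3820, 1.3820, 1.3820, 2.6180, 3.6180, 3.6180, 3.6180]

With the vertex order [0, 1, 2, 3, 4, 5, 6, 7, 8, 9], the degrees are [2, 2, 2, 2, 2, 2, 2, 1, 2, 1], giving D = diag(2, 2, 2, 2, 2, 2, 2, 1, 2, 1) and L = D - A. The multiplicity of 0 as a Laplacian eigenvalue equals the number of connected components. The 2 zero eigenvalues correspond to the 2 connected components. There are 2 zeros in the spectrum, matching the 2 components.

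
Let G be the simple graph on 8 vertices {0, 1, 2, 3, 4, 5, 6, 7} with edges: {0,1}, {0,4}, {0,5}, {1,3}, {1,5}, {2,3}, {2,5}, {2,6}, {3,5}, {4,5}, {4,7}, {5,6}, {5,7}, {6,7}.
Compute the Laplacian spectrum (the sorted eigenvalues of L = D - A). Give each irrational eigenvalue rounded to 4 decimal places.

Each diagonal entry of L is the vertex degree and each off-diagonal entry is -1 where an edge is present, 0 otherwise; in the order [0, 1, 2, 3, 4, 5, 6, 7] the diagonal is [3, 3, 3, 3, 3, 7, 3, 3]. Since every row of L sums to 0, the all-ones vector is in the kernel and 0 is an eigenvalue. The single zero eigenvalue shows the graph is connected. By the matrix-tree theorem the graph has (1/8) * product of the nonzero eigenvalues = 841 spanning trees. The eigenvalues sum to 28, which equals trace(L) = 2|E|.

[0, 1.7530, 1.7530, 3.4450, 3.4450, 4.8019, 4.8019, 8]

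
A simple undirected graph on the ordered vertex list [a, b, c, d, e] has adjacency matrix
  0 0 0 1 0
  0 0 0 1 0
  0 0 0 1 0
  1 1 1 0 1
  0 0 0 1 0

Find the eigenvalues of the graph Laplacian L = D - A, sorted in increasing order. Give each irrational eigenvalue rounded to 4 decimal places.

[0, 1, 1, 1, 5]

Each diagonal entry of L is the vertex degree and each off-diagonal entry is -1 where an edge is present, 0 otherwise; in the order [a, b, c, d, e] the diagonal is [1, 1, 1, 4, 1]. Since every row of L sums to 0, the all-ones vector is in the kernel and 0 is an eigenvalue. The single zero eigenvalue shows the graph is connected. By the matrix-tree theorem the graph has (1/5) * product of the nonzero eigenvalues = 1 spanning tree.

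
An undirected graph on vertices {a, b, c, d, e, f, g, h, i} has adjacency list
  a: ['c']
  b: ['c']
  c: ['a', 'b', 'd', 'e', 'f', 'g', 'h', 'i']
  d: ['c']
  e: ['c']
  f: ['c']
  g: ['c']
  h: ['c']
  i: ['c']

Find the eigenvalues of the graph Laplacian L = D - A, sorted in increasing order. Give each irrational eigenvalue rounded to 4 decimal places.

[0, 1, 1, 1, 1, 1, 1, 1, 9]

Reading degrees in the order [a, b, c, d, e, f, g, h, i] gives [1, 1, 8, 1, 1, 1, 1, 1, 1]; set D = diag(1, 1, 8, 1, 1, 1, 1, 1, 1) and form L = D - A. Since every row of L sums to 0, the all-ones vector is in the kernel and 0 is an eigenvalue. There is one zero in the spectrum, matching the 1 component. By the matrix-tree theorem the graph has (1/9) * product of the nonzero eigenvalues = 1 spanning tree.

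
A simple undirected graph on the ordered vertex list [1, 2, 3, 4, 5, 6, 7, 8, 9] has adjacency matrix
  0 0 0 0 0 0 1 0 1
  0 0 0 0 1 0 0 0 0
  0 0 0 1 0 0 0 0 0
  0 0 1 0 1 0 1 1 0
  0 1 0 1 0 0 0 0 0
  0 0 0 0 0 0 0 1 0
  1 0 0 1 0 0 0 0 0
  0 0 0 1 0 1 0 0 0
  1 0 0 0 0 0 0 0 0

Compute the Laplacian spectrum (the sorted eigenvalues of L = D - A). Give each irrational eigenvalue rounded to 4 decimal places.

Reading degrees in the order [1, 2, 3, 4, 5, 6, 7, 8, 9] gives [2, 1, 1, 4, 2, 1, 2, 2, 1]; set D = diag(2, 1, 1, 4, 2, 1, 2, 2, 1) and form L = D - A. The multiplicity of 0 as a Laplacian eigenvalue equals the number of connected components. The single zero eigenvalue shows the graph is connected.

[0, 0.2398, 0.3820, 0.7199, 1.4240, 2.2032, 2.6180, 3.1692, 5.2439]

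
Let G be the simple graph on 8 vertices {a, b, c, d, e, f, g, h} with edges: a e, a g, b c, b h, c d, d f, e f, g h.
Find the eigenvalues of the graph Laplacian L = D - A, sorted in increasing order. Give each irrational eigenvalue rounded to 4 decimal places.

Reading degrees in the order [a, b, c, d, e, f, g, h] gives [2, 2, 2, 2, 2, 2, 2, 2]; set D = diag(2, 2, 2, 2, 2, 2, 2, 2) and form L = D - A. Diagonalising L (or applying a numerical eigensolver to the 8x8 matrix) gives the spectrum above. The single zero eigenvalue shows the graph is connected.

[0, 0.5858, 0.5858, 2, 2, 3.4142, 3.4142, 4]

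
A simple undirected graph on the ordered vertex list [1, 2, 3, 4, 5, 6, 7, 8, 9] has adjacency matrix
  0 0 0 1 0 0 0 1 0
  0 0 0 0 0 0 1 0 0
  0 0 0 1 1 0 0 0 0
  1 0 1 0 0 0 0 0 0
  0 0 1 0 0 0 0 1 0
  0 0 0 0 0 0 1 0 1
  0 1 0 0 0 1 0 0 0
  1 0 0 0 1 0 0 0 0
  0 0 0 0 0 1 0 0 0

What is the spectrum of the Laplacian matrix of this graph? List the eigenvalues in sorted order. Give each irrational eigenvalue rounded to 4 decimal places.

[0, 0, 0.5858, 1.3820, 1.3820, 2, 3.4142, 3.6180, 3.6180]

Reading degrees in the order [1, 2, 3, 4, 5, 6, 7, 8, 9] gives [2, 1, 2, 2, 2, 2, 2, 2, 1]; set D = diag(2, 1, 2, 2, 2, 2, 2, 2, 1) and form L = D - A. Since every row of L sums to 0, the all-ones vector is in the kernel and 0 is an eigenvalue. The 2 zero eigenvalues correspond to the 2 connected components. There are 2 zeros in the spectrum, matching the 2 components.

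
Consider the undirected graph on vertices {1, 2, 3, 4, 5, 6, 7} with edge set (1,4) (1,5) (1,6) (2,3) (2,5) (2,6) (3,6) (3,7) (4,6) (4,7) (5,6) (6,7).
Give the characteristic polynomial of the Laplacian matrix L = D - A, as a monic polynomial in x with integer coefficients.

x^7 - 24x^6 + 231x^5 - 1140x^4 + 3036x^3 - 4128x^2 + 2240x

Reading degrees in the order [1, 2, 3, 4, 5, 6, 7] gives [3, 3, 3, 3, 3, 6, 3]; set D = diag(3, 3, 3, 3, 3, 6, 3) and form L = D - A. Computing det(xI - L) by cofactor expansion (or equivalently via sum-over-permutations) gives x^7 - 24x^6 + 231x^5 - 1140x^4 + 3036x^3 - 4128x^2 + 2240x. The constant term is 0 because L is singular (the all-ones vector lies in its kernel). By the matrix-tree theorem the graph has (1/7) * product of the nonzero eigenvalues = 320 spanning trees.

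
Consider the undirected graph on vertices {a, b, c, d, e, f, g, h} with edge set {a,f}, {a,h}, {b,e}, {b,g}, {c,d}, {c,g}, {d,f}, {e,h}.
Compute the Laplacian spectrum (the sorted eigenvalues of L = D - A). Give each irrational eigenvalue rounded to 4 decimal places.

Reading degrees in the order [a, b, c, d, e, f, g, h] gives [2, 2, 2, 2, 2, 2, 2, 2]; set D = diag(2, 2, 2, 2, 2, 2, 2, 2) and form L = D - A. Diagonalising L (or applying a numerical eigensolver to the 8x8 matrix) gives the spectrum above. The eigenvalues sum to 16, which equals trace(L) = 2|E|. The largest eigenvalue, 4, is at most the vertex count 8.

[0, 0.5858, 0.5858, 2, 2, 3.4142, 3.4142, 4]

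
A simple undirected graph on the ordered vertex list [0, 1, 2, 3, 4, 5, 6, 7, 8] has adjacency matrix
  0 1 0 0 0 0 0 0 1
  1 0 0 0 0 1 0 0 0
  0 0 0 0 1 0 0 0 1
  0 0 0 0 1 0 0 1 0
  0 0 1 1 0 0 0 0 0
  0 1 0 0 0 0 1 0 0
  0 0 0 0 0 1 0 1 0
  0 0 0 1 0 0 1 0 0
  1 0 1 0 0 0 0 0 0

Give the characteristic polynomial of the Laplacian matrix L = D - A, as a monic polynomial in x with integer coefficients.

With the vertex order [0, 1, 2, 3, 4, 5, 6, 7, 8], the degrees are [2, 2, 2, 2, 2, 2, 2, 2, 2], giving D = diag(2, 2, 2, 2, 2, 2, 2, 2, 2) and L = D - A. Computing det(xI - L) by cofactor expansion (or equivalently via sum-over-permutations) gives x^9 - 18x^8 + 135x^7 - 546x^6 + 1287x^5 - 1782x^4 + 1386x^3 - 540x^2 + 81x. The coefficient of x^8 equals -trace(L) = -18, matching the sum of degrees. There is one zero in the spectrum, matching the 1 component.

x^9 - 18x^8 + 135x^7 - 546x^6 + 1287x^5 - 1782x^4 + 1386x^3 - 540x^2 + 81x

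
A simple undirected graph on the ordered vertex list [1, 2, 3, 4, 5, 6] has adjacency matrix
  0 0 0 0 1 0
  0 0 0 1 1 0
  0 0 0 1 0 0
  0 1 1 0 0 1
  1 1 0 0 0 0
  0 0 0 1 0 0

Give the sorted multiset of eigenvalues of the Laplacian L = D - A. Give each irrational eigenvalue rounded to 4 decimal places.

Each diagonal entry of L is the vertex degree and each off-diagonal entry is -1 where an edge is present, 0 otherwise; in the order [1, 2, 3, 4, 5, 6] the diagonal is [1, 2, 1, 3, 2, 1]. Diagonalising L (or applying a numerical eigensolver to the 6x6 matrix) gives the spectrum above. The single zero eigenvalue shows the graph is connected. There is one zero in the spectrum, matching the 1 component.

[0, 0.3249, 1, 1.4608, 3, 4.2143]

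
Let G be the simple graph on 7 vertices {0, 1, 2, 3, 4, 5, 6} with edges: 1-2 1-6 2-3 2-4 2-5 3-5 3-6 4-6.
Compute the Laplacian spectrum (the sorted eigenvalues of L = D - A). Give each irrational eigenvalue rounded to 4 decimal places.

[0, 0, 1.4384, 2, 3, 4, 5.5616]

With the vertex order [0, 1, 2, 3, 4, 5, 6], the degrees are [0, 2, 4, 3, 2, 2, 3], giving D = diag(0, 2, 4, 3, 2, 2, 3) and L = D - A. Since every row of L sums to 0, the all-ones vector is in the kernel and 0 is an eigenvalue. The 2 zero eigenvalues correspond to the 2 connected components.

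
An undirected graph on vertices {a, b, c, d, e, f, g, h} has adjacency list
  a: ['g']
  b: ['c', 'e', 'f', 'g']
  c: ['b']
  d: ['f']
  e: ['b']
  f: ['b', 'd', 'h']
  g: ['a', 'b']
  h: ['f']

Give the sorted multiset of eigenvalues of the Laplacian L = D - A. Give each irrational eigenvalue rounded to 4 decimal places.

[0, 0.3187, 0.5858, 1, 1, 2.3579, 3.4142, 5.3234]

With the vertex order [a, b, c, d, e, f, g, h], the degrees are [1, 4, 1, 1, 1, 3, 2, 1], giving D = diag(1, 4, 1, 1, 1, 3, 2, 1) and L = D - A. Diagonalising L (or applying a numerical eigensolver to the 8x8 matrix) gives the spectrum above. The single zero eigenvalue shows the graph is connected. By the matrix-tree theorem the graph has (1/8) * product of the nonzero eigenvalues = 1 spanning tree. The largest eigenvalue, 5.3234, is at most the vertex count 8.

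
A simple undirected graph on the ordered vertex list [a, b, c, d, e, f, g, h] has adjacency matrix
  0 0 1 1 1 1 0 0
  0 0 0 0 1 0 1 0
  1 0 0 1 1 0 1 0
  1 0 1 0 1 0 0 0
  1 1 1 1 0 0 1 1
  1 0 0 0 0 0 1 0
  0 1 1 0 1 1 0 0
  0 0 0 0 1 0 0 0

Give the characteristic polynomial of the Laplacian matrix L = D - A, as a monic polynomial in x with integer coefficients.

x^8 - 26x^7 + 274x^6 - 1506x^5 + 4623x^4 - 7860x^3 + 6817x^2 - 2312x

With the vertex order [a, b, c, d, e, f, g, h], the degrees are [4, 2, 4, 3, 6, 2, 4, 1], giving D = diag(4, 2, 4, 3, 6, 2, 4, 1) and L = D - A. L has integer entries, so p(x) = det(xI - L) has integer coefficients. Expanding the determinant yields x^8 - 26x^7 + 274x^6 - 1506x^5 + 4623x^4 - 7860x^3 + 6817x^2 - 2312x. The coefficient of x^7 equals -trace(L) = -26, matching the sum of degrees. By the matrix-tree theorem the graph has (1/8) * product of the nonzero eigenvalues = 289 spanning trees.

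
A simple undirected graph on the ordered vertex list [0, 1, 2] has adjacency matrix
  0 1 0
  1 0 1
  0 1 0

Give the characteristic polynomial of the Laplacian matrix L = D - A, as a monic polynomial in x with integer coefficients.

x^3 - 4x^2 + 3x

With the vertex order [0, 1, 2], the degrees are [1, 2, 1], giving D = diag(1, 2, 1) and L = D - A. L has integer entries, so p(x) = det(xI - L) has integer coefficients. Expanding the determinant yields x^3 - 4x^2 + 3x. Since p(0) = det(-L) = 0, x divides p(x).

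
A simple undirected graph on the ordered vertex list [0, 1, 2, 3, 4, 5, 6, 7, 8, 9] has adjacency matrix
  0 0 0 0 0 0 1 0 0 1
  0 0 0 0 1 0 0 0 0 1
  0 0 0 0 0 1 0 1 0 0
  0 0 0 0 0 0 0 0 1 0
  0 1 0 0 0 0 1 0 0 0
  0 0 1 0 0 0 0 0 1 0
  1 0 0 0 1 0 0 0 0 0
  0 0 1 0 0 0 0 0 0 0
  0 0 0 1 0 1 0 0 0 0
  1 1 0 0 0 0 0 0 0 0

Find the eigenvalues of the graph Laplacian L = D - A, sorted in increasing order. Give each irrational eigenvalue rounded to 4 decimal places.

[0, 0, 0.3820, 1.3820, 1.3820, 1.3820, 2.6180, 3.6180, 3.6180, 3.6180]

Each diagonal entry of L is the vertex degree and each off-diagonal entry is -1 where an edge is present, 0 otherwise; in the order [0, 1, 2, 3, 4, 5, 6, 7, 8, 9] the diagonal is [2, 2, 2, 1, 2, 2, 2, 1, 2, 2]. The multiplicity of 0 as a Laplacian eigenvalue equals the number of connected components. The 2 zero eigenvalues correspond to the 2 connected components. The eigenvalues sum to 18, which equals trace(L) = 2|E|.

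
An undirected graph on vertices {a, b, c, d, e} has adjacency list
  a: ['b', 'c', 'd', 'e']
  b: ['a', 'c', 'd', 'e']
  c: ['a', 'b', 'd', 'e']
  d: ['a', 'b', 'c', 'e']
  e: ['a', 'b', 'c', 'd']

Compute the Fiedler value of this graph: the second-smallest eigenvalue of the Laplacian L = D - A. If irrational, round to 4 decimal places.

5

Reading degrees in the order [a, b, c, d, e] gives [4, 4, 4, 4, 4]; set D = diag(4, 4, 4, 4, 4) and form L = D - A. Computing the eigenvalues of L and sorting gives [0, 5, 5, 5, 5]. The Fiedler value lambda_2 = 5 is strictly positive, so the graph is connected. The largest eigenvalue, 5, is at most the vertex count 5.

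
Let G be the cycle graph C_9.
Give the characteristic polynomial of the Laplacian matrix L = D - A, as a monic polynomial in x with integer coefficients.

x^9 - 18x^8 + 135x^7 - 546x^6 + 1287x^5 - 1782x^4 + 1386x^3 - 540x^2 + 81x

The graph has 9 vertices and degree multiset [2, 2, 2, 2, 2, 2, 2, 2, 2]; D is the diagonal matrix of degrees and L = D - A. Computing det(xI - L) by cofactor expansion (or equivalently via sum-over-permutations) gives x^9 - 18x^8 + 135x^7 - 546x^6 + 1287x^5 - 1782x^4 + 1386x^3 - 540x^2 + 81x. The coefficient of x^8 equals -trace(L) = -18, matching the sum of degrees. By the matrix-tree theorem the graph has (1/9) * product of the nonzero eigenvalues = 9 spanning trees.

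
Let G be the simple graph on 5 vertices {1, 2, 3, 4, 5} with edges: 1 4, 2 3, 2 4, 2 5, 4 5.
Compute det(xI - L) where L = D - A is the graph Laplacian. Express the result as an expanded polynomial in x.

Each diagonal entry of L is the vertex degree and each off-diagonal entry is -1 where an edge is present, 0 otherwise; in the order [1, 2, 3, 4, 5] the diagonal is [1, 3, 1, 3, 2]. Computing det(xI - L) by cofactor expansion (or equivalently via sum-over-permutations) gives x^5 - 10x^4 + 33x^3 - 40x^2 + 15x. The coefficient of x^4 equals -trace(L) = -10, matching the sum of degrees.

x^5 - 10x^4 + 33x^3 - 40x^2 + 15x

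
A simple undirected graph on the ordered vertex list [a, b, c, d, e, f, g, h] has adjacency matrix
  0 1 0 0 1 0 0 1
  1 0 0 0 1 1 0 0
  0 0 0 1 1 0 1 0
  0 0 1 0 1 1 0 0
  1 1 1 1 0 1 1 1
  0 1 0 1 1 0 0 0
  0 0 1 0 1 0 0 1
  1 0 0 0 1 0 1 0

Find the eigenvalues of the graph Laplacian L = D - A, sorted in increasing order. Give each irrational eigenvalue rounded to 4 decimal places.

With the vertex order [a, b, c, d, e, f, g, h], the degrees are [3, 3, 3, 3, 7, 3, 3, 3], giving D = diag(3, 3, 3, 3, 7, 3, 3, 3) and L = D - A. L is symmetric positive semidefinite, so every eigenvalue is real and nonnegative. By the matrix-tree theorem the graph has (1/8) * product of the nonzero eigenvalues = 841 spanning trees. The eigenvalues sum to 28, which equals trace(L) = 2|E|.

[0, 1.7530, 1.7530, 3.4450, 3.4450, 4.8019, 4.8019, 8]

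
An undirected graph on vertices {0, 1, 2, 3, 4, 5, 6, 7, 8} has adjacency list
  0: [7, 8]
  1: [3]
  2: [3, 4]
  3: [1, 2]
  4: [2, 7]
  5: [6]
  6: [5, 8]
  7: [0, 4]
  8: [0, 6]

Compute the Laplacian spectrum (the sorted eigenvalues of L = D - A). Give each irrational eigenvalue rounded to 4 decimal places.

[0, 0.1206, 0.4679, 1, 1.6527, 2.3473, 3, 3.5321, 3.8794]

Each diagonal entry of L is the vertex degree and each off-diagonal entry is -1 where an edge is present, 0 otherwise; in the order [0, 1, 2, 3, 4, 5, 6, 7, 8] the diagonal is [2, 1, 2, 2, 2, 1, 2, 2, 2]. L is symmetric positive semidefinite, so every eigenvalue is real and nonnegative. The single zero eigenvalue shows the graph is connected. There is one zero in the spectrum, matching the 1 component.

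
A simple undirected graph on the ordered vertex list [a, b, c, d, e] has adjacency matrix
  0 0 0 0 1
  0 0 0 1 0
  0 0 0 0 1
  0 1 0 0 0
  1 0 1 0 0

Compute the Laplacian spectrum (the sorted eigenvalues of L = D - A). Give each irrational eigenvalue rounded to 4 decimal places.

[0, 0, 1, 2, 3]

Each diagonal entry of L is the vertex degree and each off-diagonal entry is -1 where an edge is present, 0 otherwise; in the order [a, b, c, d, e] the diagonal is [1, 1, 1, 1, 2]. Diagonalising L (or applying a numerical eigensolver to the 5x5 matrix) gives the spectrum above. The 2 zero eigenvalues correspond to the 2 connected components. The largest eigenvalue, 3, is at most the vertex count 5. There are 2 zeros in the spectrum, matching the 2 components.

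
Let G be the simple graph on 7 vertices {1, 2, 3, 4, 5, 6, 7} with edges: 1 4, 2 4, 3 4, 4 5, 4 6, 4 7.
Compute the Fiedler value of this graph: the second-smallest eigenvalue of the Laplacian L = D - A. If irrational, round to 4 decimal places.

1

Each diagonal entry of L is the vertex degree and each off-diagonal entry is -1 where an edge is present, 0 otherwise; in the order [1, 2, 3, 4, 5, 6, 7] the diagonal is [1, 1, 1, 6, 1, 1, 1]. The smallest Laplacian eigenvalue is always 0. The next one, lambda_2 = 1, measures how hard the graph is to disconnect: larger values mean better connectivity. There is one zero in the spectrum, matching the 1 component. The largest eigenvalue, 7, is at most the vertex count 7.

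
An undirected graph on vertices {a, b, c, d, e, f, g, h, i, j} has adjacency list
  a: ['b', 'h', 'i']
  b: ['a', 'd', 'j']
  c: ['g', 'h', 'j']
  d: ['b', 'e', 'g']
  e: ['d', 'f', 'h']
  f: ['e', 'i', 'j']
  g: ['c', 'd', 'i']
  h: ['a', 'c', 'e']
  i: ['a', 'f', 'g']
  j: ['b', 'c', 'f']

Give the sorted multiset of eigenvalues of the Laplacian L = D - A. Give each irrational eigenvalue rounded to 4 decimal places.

[0, 2, 2, 2, 2, 2, 5, 5, 5, 5]

Each diagonal entry of L is the vertex degree and each off-diagonal entry is -1 where an edge is present, 0 otherwise; in the order [a, b, c, d, e, f, g, h, i, j] the diagonal is [3, 3, 3, 3, 3, 3, 3, 3, 3, 3]. Since every row of L sums to 0, the all-ones vector is in the kernel and 0 is an eigenvalue. The single zero eigenvalue shows the graph is connected. By the matrix-tree theorem the graph has (1/10) * product of the nonzero eigenvalues = 2000 spanning trees. The largest eigenvalue, 5, is at most the vertex count 10.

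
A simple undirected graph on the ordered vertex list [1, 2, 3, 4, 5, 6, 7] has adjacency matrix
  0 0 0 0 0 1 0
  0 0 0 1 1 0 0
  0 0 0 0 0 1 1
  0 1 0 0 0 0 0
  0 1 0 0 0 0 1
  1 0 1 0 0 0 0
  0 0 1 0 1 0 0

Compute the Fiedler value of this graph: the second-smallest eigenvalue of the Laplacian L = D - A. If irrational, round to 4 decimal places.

Reading degrees in the order [1, 2, 3, 4, 5, 6, 7] gives [1, 2, 2, 1, 2, 2, 2]; set D = diag(1, 2, 2, 1, 2, 2, 2) and form L = D - A. The smallest Laplacian eigenvalue is always 0. The next one, lambda_2 = 0.1981, measures how hard the graph is to disconnect: larger values mean better connectivity.

0.1981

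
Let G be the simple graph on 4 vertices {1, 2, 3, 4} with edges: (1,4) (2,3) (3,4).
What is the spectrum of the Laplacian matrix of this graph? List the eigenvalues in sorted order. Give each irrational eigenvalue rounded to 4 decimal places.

With the vertex order [1, 2, 3, 4], the degrees are [1, 1, 2, 2], giving D = diag(1, 1, 2, 2) and L = D - A. The multiplicity of 0 as a Laplacian eigenvalue equals the number of connected components. The single zero eigenvalue shows the graph is connected. By the matrix-tree theorem the graph has (1/4) * product of the nonzero eigenvalues = 1 spanning tree. The eigenvalues sum to 6, which equals trace(L) = 2|E|.

[0, 0.5858, 2, 3.4142]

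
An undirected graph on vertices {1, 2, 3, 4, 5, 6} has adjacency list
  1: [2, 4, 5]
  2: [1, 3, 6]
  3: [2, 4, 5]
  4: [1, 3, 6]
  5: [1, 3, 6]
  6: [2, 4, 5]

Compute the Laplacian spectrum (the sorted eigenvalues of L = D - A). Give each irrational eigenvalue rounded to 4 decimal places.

Each diagonal entry of L is the vertex degree and each off-diagonal entry is -1 where an edge is present, 0 otherwise; in the order [1, 2, 3, 4, 5, 6] the diagonal is [3, 3, 3, 3, 3, 3]. Diagonalising L (or applying a numerical eigensolver to the 6x6 matrix) gives the spectrum above. The single zero eigenvalue shows the graph is connected. The largest eigenvalue, 6, is at most the vertex count 6.

[0, 3, 3, 3, 3, 6]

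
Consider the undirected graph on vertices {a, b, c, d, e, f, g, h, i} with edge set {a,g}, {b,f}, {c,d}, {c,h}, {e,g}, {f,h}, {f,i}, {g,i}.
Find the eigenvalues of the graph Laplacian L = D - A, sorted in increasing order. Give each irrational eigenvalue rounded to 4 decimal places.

Each diagonal entry of L is the vertex degree and each off-diagonal entry is -1 where an edge is present, 0 otherwise; in the order [a, b, c, d, e, f, g, h, i] the diagonal is [1, 1, 2, 1, 1, 3, 3, 2, 2]. Diagonalising L (or applying a numerical eigensolver to the 9x9 matrix) gives the spectrum above. There is one zero in the spectrum, matching the 1 component. By the matrix-tree theorem the graph has (1/9) * product of the nonzero eigenvalues = 1 spanning tree.

[0, 0.1658, 0.4679, 1, 1.3434, 1.6527, 3, 3.8794, 4.4909]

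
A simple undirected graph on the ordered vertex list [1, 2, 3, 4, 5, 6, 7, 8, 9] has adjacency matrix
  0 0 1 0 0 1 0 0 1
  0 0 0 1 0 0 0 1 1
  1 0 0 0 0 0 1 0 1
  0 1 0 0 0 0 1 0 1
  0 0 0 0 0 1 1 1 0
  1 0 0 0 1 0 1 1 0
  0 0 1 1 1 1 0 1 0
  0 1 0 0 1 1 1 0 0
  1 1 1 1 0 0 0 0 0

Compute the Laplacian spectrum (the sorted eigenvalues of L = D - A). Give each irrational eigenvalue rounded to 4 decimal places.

With the vertex order [1, 2, 3, 4, 5, 6, 7, 8, 9], the degrees are [3, 3, 3, 3, 3, 4, 5, 4, 4], giving D = diag(3, 3, 3, 3, 3, 4, 5, 4, 4) and L = D - A. Diagonalising L (or applying a numerical eigensolver to the 9x9 matrix) gives the spectrum above. By the matrix-tree theorem the graph has (1/9) * product of the nonzero eigenvalues = 3034 spanning trees.

[0, 1.4566, 1.8299, 3.3488, 3.6889, 4.3584, 5.3612, 5.4812, 6.4750]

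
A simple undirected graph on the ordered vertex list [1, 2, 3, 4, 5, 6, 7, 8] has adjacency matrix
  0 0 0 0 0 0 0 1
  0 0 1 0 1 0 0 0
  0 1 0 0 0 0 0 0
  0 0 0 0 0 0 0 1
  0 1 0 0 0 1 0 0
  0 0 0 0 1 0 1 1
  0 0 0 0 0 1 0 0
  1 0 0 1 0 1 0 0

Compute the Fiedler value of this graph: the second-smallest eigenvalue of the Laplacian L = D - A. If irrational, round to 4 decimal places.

Each diagonal entry of L is the vertex degree and each off-diagonal entry is -1 where an edge is present, 0 otherwise; in the order [1, 2, 3, 4, 5, 6, 7, 8] the diagonal is [1, 2, 1, 1, 2, 3, 1, 3]. Computing the eigenvalues of L and sorting gives [0, 0.2243, 0.5858, 1, 1.4108, 2.7237, 3.4142, 4.6412]. The Fiedler value lambda_2 = 0.2243 is strictly positive, so the graph is connected. By the matrix-tree theorem the graph has (1/8) * product of the nonzero eigenvalues = 1 spanning tree.

0.2243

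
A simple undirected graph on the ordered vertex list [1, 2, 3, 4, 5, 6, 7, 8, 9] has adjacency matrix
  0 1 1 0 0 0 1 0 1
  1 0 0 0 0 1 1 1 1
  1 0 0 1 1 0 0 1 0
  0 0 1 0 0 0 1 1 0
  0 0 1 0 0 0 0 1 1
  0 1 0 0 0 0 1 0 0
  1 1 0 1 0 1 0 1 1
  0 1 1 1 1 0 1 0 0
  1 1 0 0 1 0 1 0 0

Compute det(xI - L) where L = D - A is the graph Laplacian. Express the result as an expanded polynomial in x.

x^9 - 36x^8 + 552x^7 - 4698x^6 + 24213x^5 - 77166x^4 + 148039x^3 - 155742x^2 + 68481x

Reading degrees in the order [1, 2, 3, 4, 5, 6, 7, 8, 9] gives [4, 5, 4, 3, 3, 2, 6, 5, 4]; set D = diag(4, 5, 4, 3, 3, 2, 6, 5, 4) and form L = D - A. Computing det(xI - L) by cofactor expansion (or equivalently via sum-over-permutations) gives x^9 - 36x^8 + 552x^7 - 4698x^6 + 24213x^5 - 77166x^4 + 148039x^3 - 155742x^2 + 68481x. The constant term is 0 because L is singular (the all-ones vector lies in its kernel). There is one zero in the spectrum, matching the 1 component.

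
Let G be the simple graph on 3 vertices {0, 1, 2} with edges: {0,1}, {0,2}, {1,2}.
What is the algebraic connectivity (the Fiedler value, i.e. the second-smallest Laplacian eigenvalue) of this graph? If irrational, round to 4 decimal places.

3

Each diagonal entry of L is the vertex degree and each off-diagonal entry is -1 where an edge is present, 0 otherwise; in the order [0, 1, 2] the diagonal is [2, 2, 2]. The sorted Laplacian eigenvalues are [0, 3, 3]; the algebraic connectivity is the second entry, 3. By the matrix-tree theorem the graph has (1/3) * product of the nonzero eigenvalues = 3 spanning trees. The largest eigenvalue, 3, is at most the vertex count 3.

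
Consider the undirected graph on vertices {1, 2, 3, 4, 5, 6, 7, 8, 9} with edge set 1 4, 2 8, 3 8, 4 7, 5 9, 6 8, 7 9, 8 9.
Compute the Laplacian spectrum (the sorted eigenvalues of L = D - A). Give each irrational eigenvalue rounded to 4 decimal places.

Each diagonal entry of L is the vertex degree and each off-diagonal entry is -1 where an edge is present, 0 otherwise; in the order [1, 2, 3, 4, 5, 6, 7, 8, 9] the diagonal is [1, 1, 1, 2, 1, 1, 2, 4, 3]. The multiplicity of 0 as a Laplacian eigenvalue equals the number of connected components. The single zero eigenvalue shows the graph is connected. By the matrix-tree theorem the graph has (1/9) * product of the nonzero eigenvalues = 1 spanning tree. The largest eigenvalue, 5.2842, is at most the vertex count 9.

[0, 0.2022, 0.5693, 1, 1, 1.4124, 2.8273, 3.7046, 5.2842]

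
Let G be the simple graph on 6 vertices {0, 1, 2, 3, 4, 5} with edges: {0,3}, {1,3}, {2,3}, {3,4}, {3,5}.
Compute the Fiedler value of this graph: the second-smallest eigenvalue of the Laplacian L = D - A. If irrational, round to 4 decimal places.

1

Reading degrees in the order [0, 1, 2, 3, 4, 5] gives [1, 1, 1, 5, 1, 1]; set D = diag(1, 1, 1, 5, 1, 1) and form L = D - A. The smallest Laplacian eigenvalue is always 0. The next one, lambda_2 = 1, measures how hard the graph is to disconnect: larger values mean better connectivity. By the matrix-tree theorem the graph has (1/6) * product of the nonzero eigenvalues = 1 spanning tree.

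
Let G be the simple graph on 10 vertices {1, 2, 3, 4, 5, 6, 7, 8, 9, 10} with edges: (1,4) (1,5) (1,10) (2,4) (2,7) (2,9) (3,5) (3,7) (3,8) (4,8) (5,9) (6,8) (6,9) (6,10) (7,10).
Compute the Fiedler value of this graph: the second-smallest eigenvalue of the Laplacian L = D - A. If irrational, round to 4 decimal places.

With the vertex order [1, 2, 3, 4, 5, 6, 7, 8, 9, 10], the degrees are [3, 3, 3, 3, 3, 3, 3, 3, 3, 3], giving D = diag(3, 3, 3, 3, 3, 3, 3, 3, 3, 3) and L = D - A. The smallest Laplacian eigenvalue is always 0. The next one, lambda_2 = 2, measures how hard the graph is to disconnect: larger values mean better connectivity. The largest eigenvalue, 5, is at most the vertex count 10.

2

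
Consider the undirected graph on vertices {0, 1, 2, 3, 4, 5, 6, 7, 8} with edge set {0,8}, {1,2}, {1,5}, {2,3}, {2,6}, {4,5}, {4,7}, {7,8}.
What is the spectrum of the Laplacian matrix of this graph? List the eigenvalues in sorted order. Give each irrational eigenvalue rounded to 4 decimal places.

[0, 0.1289, 0.5540, 1, 1.2613, 2.1326, 3, 3.6881, 4.2350]

With the vertex order [0, 1, 2, 3, 4, 5, 6, 7, 8], the degrees are [1, 2, 3, 1, 2, 2, 1, 2, 2], giving D = diag(1, 2, 3, 1, 2, 2, 1, 2, 2) and L = D - A. L is symmetric positive semidefinite, so every eigenvalue is real and nonnegative. The largest eigenvalue, 4.2350, is at most the vertex count 9.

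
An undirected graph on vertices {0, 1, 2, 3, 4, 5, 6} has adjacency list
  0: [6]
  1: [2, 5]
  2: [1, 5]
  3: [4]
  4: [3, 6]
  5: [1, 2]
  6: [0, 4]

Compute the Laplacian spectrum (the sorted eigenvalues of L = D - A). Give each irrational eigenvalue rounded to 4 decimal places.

Each diagonal entry of L is the vertex degree and each off-diagonal entry is -1 where an edge is present, 0 otherwise; in the order [0, 1, 2, 3, 4, 5, 6] the diagonal is [1, 2, 2, 1, 2, 2, 2]. Since every row of L sums to 0, the all-ones vector is in the kernel and 0 is an eigenvalue. The 2 zero eigenvalues correspond to the 2 connected components.

[0, 0, 0.5858, 2, 3, 3, 3.4142]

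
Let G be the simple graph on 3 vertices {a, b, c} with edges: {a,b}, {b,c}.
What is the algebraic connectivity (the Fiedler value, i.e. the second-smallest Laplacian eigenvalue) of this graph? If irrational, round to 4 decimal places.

1

Reading degrees in the order [a, b, c] gives [1, 2, 1]; set D = diag(1, 2, 1) and form L = D - A. The smallest Laplacian eigenvalue is always 0. The next one, lambda_2 = 1, measures how hard the graph is to disconnect: larger values mean better connectivity. By the matrix-tree theorem the graph has (1/3) * product of the nonzero eigenvalues = 1 spanning tree.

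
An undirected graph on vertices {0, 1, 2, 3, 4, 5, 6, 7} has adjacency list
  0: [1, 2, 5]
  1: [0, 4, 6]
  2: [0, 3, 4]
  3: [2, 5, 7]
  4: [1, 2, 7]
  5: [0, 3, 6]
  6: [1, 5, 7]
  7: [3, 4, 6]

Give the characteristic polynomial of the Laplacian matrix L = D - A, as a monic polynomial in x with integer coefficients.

With the vertex order [0, 1, 2, 3, 4, 5, 6, 7], the degrees are [3, 3, 3, 3, 3, 3, 3, 3], giving D = diag(3, 3, 3, 3, 3, 3, 3, 3) and L = D - A. Computing det(xI - L) by cofactor expansion (or equivalently via sum-over-permutations) gives x^8 - 24x^7 + 240x^6 - 1296x^5 + 4080x^4 - 7488x^3 + 7424x^2 - 3072x. The constant term is 0 because L is singular (the all-ones vector lies in its kernel). The eigenvalues sum to 24, which equals trace(L) = 2|E|.

x^8 - 24x^7 + 240x^6 - 1296x^5 + 4080x^4 - 7488x^3 + 7424x^2 - 3072x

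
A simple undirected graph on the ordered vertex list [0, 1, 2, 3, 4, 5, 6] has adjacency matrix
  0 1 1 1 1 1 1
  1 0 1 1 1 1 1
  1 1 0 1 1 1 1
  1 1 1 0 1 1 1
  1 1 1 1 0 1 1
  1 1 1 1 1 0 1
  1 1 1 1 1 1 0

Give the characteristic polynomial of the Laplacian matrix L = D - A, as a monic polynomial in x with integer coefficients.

With the vertex order [0, 1, 2, 3, 4, 5, 6], the degrees are [6, 6, 6, 6, 6, 6, 6], giving D = diag(6, 6, 6, 6, 6, 6, 6) and L = D - A. L has integer entries, so p(x) = det(xI - L) has integer coefficients. Expanding the determinant yields x^7 - 42x^6 + 735x^5 - 6860x^4 + 36015x^3 - 100842x^2 + 117649x. Since p(0) = det(-L) = 0, x divides p(x). There is one zero in the spectrum, matching the 1 component.

x^7 - 42x^6 + 735x^5 - 6860x^4 + 36015x^3 - 100842x^2 + 117649x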